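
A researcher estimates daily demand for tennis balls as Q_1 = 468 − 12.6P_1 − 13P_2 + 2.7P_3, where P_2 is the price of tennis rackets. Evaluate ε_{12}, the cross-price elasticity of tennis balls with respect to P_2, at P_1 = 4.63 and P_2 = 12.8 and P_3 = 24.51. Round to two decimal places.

At P_1 = 4.63 and P_2 = 12.8 and P_3 = 24.51: Q_1 = 309.439.
∂Q_1/∂P_2 = -13.
ε = (∂Q_1/∂P_2)(P_2/Q_1) = -13 × (12.8/309.439) ≈ -0.54.

-0.54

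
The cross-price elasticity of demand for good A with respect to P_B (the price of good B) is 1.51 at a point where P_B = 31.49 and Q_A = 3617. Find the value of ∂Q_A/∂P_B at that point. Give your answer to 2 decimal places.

ε = (∂Q_A/∂P_B)·(P_B/Q_A) ⇒ ∂Q_A/∂P_B = ε·Q_A/P_B = 1.51 × 3617/31.49 ≈ 173.44.

173.44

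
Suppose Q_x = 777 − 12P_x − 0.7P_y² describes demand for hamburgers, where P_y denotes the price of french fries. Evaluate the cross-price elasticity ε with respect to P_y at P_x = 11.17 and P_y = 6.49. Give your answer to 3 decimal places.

At P_x = 11.17 and P_y = 6.49: Q_x = 613.476.
∂Q_x/∂P_y = -1.4P_y = -1.4(6.49) = -9.0860.
ε = (∂Q_x/∂P_y)(P_y/Q_x) = -9.0860 × (6.49/613.476) ≈ -0.096.

-0.096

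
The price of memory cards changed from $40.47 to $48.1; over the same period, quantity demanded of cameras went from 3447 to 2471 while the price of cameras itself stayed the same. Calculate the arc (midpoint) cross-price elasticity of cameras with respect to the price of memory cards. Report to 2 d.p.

ΔQ_A = 2471 − 3447 = -976; ΔP_B = 48.1 − 40.47 = 7.63.
Midpoints: Q̄_A = 2959.0, P̄_B = 44.28.
ε = (ΔQ_A/Q̄_A)/(ΔP_B/P̄_B) = (-976/2959.0)/(7.63/44.28) ≈ -1.91.
ε < 0: cameras and memory cards are complements.

-1.91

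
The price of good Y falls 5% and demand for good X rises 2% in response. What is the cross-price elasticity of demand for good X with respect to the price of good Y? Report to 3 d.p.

-0.400

ε = (%ΔQ of good X) / (%ΔP of good Y) = (2%) / (-5%) ≈ -0.400.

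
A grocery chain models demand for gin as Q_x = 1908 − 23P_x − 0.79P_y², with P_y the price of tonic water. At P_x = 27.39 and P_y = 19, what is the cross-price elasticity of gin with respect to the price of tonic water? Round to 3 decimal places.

-0.574

At P_x = 27.39 and P_y = 19: Q_x = 992.84.
∂Q_x/∂P_y = -1.58P_y = -1.58(19) = -30.0200.
ε = (∂Q_x/∂P_y)(P_y/Q_x) = -30.0200 × (19/992.84) ≈ -0.574.
ε < 0: complements.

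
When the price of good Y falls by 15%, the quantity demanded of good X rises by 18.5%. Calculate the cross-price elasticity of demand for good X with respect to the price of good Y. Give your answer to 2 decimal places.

ε = (%ΔQ of good X) / (%ΔP of good Y) = (18.5%) / (-15%) ≈ -1.23.

-1.23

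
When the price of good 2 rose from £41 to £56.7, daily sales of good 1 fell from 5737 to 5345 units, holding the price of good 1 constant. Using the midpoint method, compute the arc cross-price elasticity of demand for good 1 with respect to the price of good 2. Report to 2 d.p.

-0.22

ΔQ_1 = 5345 − 5737 = -392; ΔP_2 = 56.7 − 41 = 15.7.
Midpoints: Q̄_1 = 5541.0, P̄_2 = 48.85.
ε = (ΔQ_1/Q̄_1)/(ΔP_2/P̄_2) = (-392/5541.0)/(15.7/48.85) ≈ -0.22.
ε < 0: good 1 and good 2 are complements.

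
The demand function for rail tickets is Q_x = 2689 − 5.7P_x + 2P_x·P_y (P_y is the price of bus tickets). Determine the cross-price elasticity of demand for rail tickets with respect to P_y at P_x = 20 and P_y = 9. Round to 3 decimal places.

At P_x = 20 and P_y = 9: Q_x = 2935.
∂Q_x/∂P_y = 2P_x = 2(20) = 40.0000.
ε = (∂Q_x/∂P_y)(P_y/Q_x) = 40.0000 × (9/2935) ≈ 0.123.

0.123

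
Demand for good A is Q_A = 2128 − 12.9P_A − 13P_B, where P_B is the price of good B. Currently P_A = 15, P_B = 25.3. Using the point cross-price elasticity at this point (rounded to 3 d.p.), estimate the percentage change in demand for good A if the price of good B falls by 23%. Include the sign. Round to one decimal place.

4.7%

At P_A = 15, P_B = 25.3: Q_A = 1605.6.
∂Q_A/∂P_B = -13.
ε = (∂Q_A/∂P_B)(P_B/Q_A) = -13.0000 × 25.3/1605.6 ≈ -0.205.
%ΔQ_A ≈ ε × %ΔP_B = -0.205 × (-23%) = 4.7%.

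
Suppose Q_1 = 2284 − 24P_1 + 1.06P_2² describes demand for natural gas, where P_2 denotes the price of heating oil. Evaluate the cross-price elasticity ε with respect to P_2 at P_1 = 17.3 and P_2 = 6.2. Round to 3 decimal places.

At P_1 = 17.3 and P_2 = 6.2: Q_1 = 1909.546.
∂Q_1/∂P_2 = 2.12P_2 = 2.12(6.2) = 13.1440.
ε = (∂Q_1/∂P_2)(P_2/Q_1) = 13.1440 × (6.2/1909.546) ≈ 0.043.

0.043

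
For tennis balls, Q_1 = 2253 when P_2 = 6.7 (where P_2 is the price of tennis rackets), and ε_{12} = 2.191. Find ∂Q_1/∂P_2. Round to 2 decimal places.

736.76

ε = (∂Q_1/∂P_2)·(P_2/Q_1) ⇒ ∂Q_1/∂P_2 = ε·Q_1/P_2 = 2.191 × 2253/6.7 ≈ 736.76.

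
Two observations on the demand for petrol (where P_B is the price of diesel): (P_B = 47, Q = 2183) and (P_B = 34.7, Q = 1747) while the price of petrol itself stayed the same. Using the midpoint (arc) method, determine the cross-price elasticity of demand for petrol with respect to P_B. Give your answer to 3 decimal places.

0.737

ΔQ_A = 1747 − 2183 = -436; ΔP_B = 34.7 − 47 = -12.3.
Midpoints: Q̄_A = 1965.0, P̄_B = 40.85.
ε = (ΔQ_A/Q̄_A)/(ΔP_B/P̄_B) = (-436/1965.0)/(-12.3/40.85) ≈ 0.737.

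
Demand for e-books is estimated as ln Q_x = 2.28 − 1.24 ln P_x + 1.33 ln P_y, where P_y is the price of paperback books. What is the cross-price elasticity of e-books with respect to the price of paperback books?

In a log-linear (constant-elasticity) demand function, the coefficient on ln P_y is the cross-price elasticity.
ε = 1.33. Positive, so e-books and paperback books are substitutes.

1.33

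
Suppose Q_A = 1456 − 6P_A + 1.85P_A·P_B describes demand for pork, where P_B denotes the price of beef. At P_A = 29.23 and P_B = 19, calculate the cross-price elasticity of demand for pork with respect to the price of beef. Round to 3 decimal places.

0.445

At P_A = 29.23 and P_B = 19: Q_A = 2308.055.
∂Q_A/∂P_B = 1.85P_A = 1.85(29.23) = 54.0755.
ε = (∂Q_A/∂P_B)(P_B/Q_A) = 54.0755 × (19/2308.055) ≈ 0.445.
ε > 0: substitutes.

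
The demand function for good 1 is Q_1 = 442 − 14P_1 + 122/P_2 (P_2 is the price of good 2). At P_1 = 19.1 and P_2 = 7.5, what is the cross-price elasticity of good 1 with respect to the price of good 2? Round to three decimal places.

-0.085

At P_1 = 19.1 and P_2 = 7.5: Q_1 = 190.867.
∂Q_1/∂P_2 = −122/P_2² = -2.1689.
ε = (∂Q_1/∂P_2)(P_2/Q_1) = -2.1689 × (7.5/190.867) ≈ -0.085.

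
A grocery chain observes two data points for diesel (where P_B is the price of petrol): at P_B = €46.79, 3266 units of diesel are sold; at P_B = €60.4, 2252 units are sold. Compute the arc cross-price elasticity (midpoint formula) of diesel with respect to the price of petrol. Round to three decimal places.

ΔQ_A = 2252 − 3266 = -1014; ΔP_B = 60.4 − 46.79 = 13.61.
Midpoints: Q̄_A = 2759.0, P̄_B = 53.59.
ε = (ΔQ_A/Q̄_A)/(ΔP_B/P̄_B) = (-1014/2759.0)/(13.61/53.59) ≈ -1.447.

-1.447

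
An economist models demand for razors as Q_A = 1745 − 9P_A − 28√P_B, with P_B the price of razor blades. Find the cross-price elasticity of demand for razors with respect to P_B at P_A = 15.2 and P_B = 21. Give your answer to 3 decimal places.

At P_A = 15.2 and P_B = 21: Q_A = 1479.888.
∂Q_A/∂P_B = -28/(2√P_B) = -28/(2√21) = -3.0551.
ε = (∂Q_A/∂P_B)(P_B/Q_A) = -3.0551 × (21/1479.888) ≈ -0.043.

-0.043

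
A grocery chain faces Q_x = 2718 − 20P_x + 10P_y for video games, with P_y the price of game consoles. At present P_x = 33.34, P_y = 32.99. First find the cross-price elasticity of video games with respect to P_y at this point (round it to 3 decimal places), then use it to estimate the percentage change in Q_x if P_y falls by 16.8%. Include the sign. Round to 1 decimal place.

At P_x = 33.34, P_y = 32.99: Q_x = 2381.1.
∂Q_x/∂P_y = 10.
ε = (∂Q_x/∂P_y)(P_y/Q_x) = 10.0000 × 32.99/2381.1 ≈ 0.139.
%ΔQ_x ≈ ε × %ΔP_y = 0.139 × (-16.8%) = -2.3%.

-2.3%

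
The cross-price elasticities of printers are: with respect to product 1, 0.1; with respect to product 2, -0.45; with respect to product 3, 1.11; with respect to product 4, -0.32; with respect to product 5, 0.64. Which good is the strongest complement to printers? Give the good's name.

product 2

Complements have ε < 0. The most negative value is -0.45 (product 2).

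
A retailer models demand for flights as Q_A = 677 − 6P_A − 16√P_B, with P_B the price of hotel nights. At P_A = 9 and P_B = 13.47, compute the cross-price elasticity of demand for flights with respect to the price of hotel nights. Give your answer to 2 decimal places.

At P_A = 9 and P_B = 13.47: Q_A = 564.278.
∂Q_A/∂P_B = -16/(2√P_B) = -16/(2√13.47) = -2.1797.
ε = (∂Q_A/∂P_B)(P_B/Q_A) = -2.1797 × (13.47/564.278) ≈ -0.05.
ε < 0: complements.

-0.05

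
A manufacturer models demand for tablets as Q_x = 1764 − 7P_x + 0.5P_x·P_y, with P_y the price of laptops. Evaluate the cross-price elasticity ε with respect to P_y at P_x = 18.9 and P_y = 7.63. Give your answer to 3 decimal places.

0.042

At P_x = 18.9 and P_y = 7.63: Q_x = 1703.803.
∂Q_x/∂P_y = 0.5P_x = 0.5(18.9) = 9.4500.
ε = (∂Q_x/∂P_y)(P_y/Q_x) = 9.4500 × (7.63/1703.803) ≈ 0.042.
ε > 0: substitutes.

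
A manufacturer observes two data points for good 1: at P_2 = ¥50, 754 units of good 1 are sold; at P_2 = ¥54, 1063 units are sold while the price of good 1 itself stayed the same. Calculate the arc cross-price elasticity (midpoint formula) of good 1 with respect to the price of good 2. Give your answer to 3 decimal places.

4.422

ΔQ_1 = 1063 − 754 = 309; ΔP_2 = 54 − 50 = 4.
Midpoints: Q̄_1 = 908.5, P̄_2 = 52.00.
ε = (ΔQ_1/Q̄_1)/(ΔP_2/P̄_2) = (309/908.5)/(4/52.00) ≈ 4.422.
ε > 0: good 1 and good 2 are substitutes.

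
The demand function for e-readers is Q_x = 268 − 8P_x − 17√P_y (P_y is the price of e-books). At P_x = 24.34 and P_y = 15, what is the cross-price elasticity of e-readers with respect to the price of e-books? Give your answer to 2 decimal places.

-4.43

At P_x = 24.34 and P_y = 15: Q_x = 7.439.
∂Q_x/∂P_y = -17/(2√P_y) = -17/(2√15) = -2.1947.
ε = (∂Q_x/∂P_y)(P_y/Q_x) = -2.1947 × (15/7.439) ≈ -4.43.
ε < 0: complements.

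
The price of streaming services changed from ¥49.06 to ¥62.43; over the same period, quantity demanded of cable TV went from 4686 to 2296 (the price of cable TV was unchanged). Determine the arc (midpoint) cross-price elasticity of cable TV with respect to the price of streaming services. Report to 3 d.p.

ΔQ_A = 2296 − 4686 = -2390; ΔP_B = 62.43 − 49.06 = 13.37.
Midpoints: Q̄_A = 3491.0, P̄_B = 55.75.
ε = (ΔQ_A/Q̄_A)/(ΔP_B/P̄_B) = (-2390/3491.0)/(13.37/55.75) ≈ -2.854.

-2.854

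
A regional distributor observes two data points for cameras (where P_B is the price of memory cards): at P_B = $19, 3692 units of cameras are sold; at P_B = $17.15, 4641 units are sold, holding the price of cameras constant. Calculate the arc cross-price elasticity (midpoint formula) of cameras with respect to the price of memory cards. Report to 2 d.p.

-2.23

ΔQ_A = 4641 − 3692 = 949; ΔP_B = 17.15 − 19 = -1.85.
Midpoints: Q̄_A = 4166.5, P̄_B = 18.07.
ε = (ΔQ_A/Q̄_A)/(ΔP_B/P̄_B) = (949/4166.5)/(-1.85/18.07) ≈ -2.23.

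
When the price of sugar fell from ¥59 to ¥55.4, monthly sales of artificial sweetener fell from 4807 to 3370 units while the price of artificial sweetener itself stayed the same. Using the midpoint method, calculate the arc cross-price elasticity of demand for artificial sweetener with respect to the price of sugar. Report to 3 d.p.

5.585

ΔQ_A = 3370 − 4807 = -1437; ΔP_B = 55.4 − 59 = -3.6.
Midpoints: Q̄_A = 4088.5, P̄_B = 57.20.
ε = (ΔQ_A/Q̄_A)/(ΔP_B/P̄_B) = (-1437/4088.5)/(-3.6/57.20) ≈ 5.585.
ε > 0: artificial sweetener and sugar are substitutes.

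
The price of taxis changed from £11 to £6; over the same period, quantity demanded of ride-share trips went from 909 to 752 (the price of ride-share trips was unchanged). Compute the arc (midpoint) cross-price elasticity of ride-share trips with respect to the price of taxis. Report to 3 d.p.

0.321

ΔQ_A = 752 − 909 = -157; ΔP_B = 6 − 11 = -5.
Midpoints: Q̄_A = 830.5, P̄_B = 8.50.
ε = (ΔQ_A/Q̄_A)/(ΔP_B/P̄_B) = (-157/830.5)/(-5/8.50) ≈ 0.321.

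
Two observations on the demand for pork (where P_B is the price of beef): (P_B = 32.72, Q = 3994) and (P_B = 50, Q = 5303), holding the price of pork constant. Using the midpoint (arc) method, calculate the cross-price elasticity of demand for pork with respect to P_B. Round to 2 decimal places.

ΔQ_A = 5303 − 3994 = 1309; ΔP_B = 50 − 32.72 = 17.28.
Midpoints: Q̄_A = 4648.5, P̄_B = 41.36.
ε = (ΔQ_A/Q̄_A)/(ΔP_B/P̄_B) = (1309/4648.5)/(17.28/41.36) ≈ 0.67.

0.67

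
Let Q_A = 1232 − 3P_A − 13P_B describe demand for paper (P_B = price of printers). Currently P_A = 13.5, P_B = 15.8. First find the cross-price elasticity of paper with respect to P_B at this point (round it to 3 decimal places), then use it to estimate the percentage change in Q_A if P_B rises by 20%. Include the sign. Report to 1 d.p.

-4.2%

At P_A = 13.5, P_B = 15.8: Q_A = 986.1.
∂Q_A/∂P_B = -13.
ε = (∂Q_A/∂P_B)(P_B/Q_A) = -13.0000 × 15.8/986.1 ≈ -0.208.
%ΔQ_A ≈ ε × %ΔP_B = -0.208 × (20%) = -4.2%.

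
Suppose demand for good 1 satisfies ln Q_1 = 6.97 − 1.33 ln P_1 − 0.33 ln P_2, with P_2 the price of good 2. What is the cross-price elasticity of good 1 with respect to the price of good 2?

-0.33

In a log-linear (constant-elasticity) demand function, the coefficient on ln P_2 is the cross-price elasticity.
ε = -0.33. Negative, so good 1 and good 2 are complements.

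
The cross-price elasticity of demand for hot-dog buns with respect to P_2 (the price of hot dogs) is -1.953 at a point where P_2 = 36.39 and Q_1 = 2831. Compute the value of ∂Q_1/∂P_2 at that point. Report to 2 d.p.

ε = (∂Q_1/∂P_2)·(P_2/Q_1) ⇒ ∂Q_1/∂P_2 = ε·Q_1/P_2 = -1.953 × 2831/36.39 ≈ -151.94.

-151.94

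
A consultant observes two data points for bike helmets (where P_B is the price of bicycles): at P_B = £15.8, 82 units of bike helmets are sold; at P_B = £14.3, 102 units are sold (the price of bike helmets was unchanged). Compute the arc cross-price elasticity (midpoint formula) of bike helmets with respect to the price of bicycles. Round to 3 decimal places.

ΔQ_A = 102 − 82 = 20; ΔP_B = 14.3 − 15.8 = -1.5.
Midpoints: Q̄_A = 92.0, P̄_B = 15.05.
ε = (ΔQ_A/Q̄_A)/(ΔP_B/P̄_B) = (20/92.0)/(-1.5/15.05) ≈ -2.181.
ε < 0: bike helmets and bicycles are complements.

-2.181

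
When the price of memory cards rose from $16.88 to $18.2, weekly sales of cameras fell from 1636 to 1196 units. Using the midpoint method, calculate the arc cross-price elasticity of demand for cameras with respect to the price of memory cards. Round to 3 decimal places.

ΔQ_A = 1196 − 1636 = -440; ΔP_B = 18.2 − 16.88 = 1.32.
Midpoints: Q̄_A = 1416.0, P̄_B = 17.54.
ε = (ΔQ_A/Q̄_A)/(ΔP_B/P̄_B) = (-440/1416.0)/(1.32/17.54) ≈ -4.129.
ε < 0: cameras and memory cards are complements.

-4.129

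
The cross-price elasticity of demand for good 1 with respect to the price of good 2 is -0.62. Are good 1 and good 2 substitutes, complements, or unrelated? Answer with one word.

complements

ε = -0.62 < 0, so a higher price of good 2 lowers demand for good 1: complements.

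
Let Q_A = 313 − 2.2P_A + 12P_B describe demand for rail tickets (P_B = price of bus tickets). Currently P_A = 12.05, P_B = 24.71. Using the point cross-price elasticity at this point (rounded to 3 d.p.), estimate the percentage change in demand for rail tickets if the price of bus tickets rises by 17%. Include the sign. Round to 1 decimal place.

8.7%

At P_A = 12.05, P_B = 24.71: Q_A = 583.01.
∂Q_A/∂P_B = 12.
ε = (∂Q_A/∂P_B)(P_B/Q_A) = 12.0000 × 24.71/583.01 ≈ 0.509.
%ΔQ_A ≈ ε × %ΔP_B = 0.509 × (17%) = 8.7%.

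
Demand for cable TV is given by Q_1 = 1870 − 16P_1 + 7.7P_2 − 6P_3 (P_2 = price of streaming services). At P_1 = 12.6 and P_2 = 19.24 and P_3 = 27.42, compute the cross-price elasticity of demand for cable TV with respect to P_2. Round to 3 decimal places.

0.090

At P_1 = 12.6 and P_2 = 19.24 and P_3 = 27.42: Q_1 = 1652.028.
∂Q_1/∂P_2 = 7.7.
ε = (∂Q_1/∂P_2)(P_2/Q_1) = 7.7 × (19.24/1652.028) ≈ 0.090.
Since ε > 0, cable TV and streaming services are substitutes.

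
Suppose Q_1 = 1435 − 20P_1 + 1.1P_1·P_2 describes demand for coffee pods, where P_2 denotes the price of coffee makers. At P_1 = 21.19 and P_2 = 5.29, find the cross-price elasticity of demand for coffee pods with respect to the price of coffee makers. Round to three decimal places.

At P_1 = 21.19 and P_2 = 5.29: Q_1 = 1134.505.
∂Q_1/∂P_2 = 1.1P_1 = 1.1(21.19) = 23.3090.
ε = (∂Q_1/∂P_2)(P_2/Q_1) = 23.3090 × (5.29/1134.505) ≈ 0.109.
ε > 0: substitutes.

0.109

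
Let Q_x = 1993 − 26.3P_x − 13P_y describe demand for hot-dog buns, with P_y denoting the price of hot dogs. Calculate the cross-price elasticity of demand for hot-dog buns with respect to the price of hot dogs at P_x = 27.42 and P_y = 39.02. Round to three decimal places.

-0.663

At P_x = 27.42 and P_y = 39.02: Q_x = 764.594.
∂Q_x/∂P_y = -13.
ε = (∂Q_x/∂P_y)(P_y/Q_x) = -13 × (39.02/764.594) ≈ -0.663.
Since ε < 0, hot-dog buns and hot dogs are complements.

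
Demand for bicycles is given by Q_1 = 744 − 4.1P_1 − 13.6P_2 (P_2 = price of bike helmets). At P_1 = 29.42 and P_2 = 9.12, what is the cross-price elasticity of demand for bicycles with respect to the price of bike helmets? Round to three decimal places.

At P_1 = 29.42 and P_2 = 9.12: Q_1 = 499.346.
∂Q_1/∂P_2 = -13.6.
ε = (∂Q_1/∂P_2)(P_2/Q_1) = -13.6 × (9.12/499.346) ≈ -0.248.

-0.248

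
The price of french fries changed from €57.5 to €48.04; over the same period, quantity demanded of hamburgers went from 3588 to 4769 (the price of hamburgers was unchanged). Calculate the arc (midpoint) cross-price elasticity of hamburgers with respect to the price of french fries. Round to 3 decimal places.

ΔQ_A = 4769 − 3588 = 1181; ΔP_B = 48.04 − 57.5 = -9.46.
Midpoints: Q̄_A = 4178.5, P̄_B = 52.77.
ε = (ΔQ_A/Q̄_A)/(ΔP_B/P̄_B) = (1181/4178.5)/(-9.46/52.77) ≈ -1.577.

-1.577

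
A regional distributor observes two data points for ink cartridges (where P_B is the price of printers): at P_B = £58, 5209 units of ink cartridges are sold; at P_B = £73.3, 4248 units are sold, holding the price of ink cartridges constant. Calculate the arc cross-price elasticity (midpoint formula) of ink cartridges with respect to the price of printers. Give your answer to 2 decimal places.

ΔQ_A = 4248 − 5209 = -961; ΔP_B = 73.3 − 58 = 15.3.
Midpoints: Q̄_A = 4728.5, P̄_B = 65.65.
ε = (ΔQ_A/Q̄_A)/(ΔP_B/P̄_B) = (-961/4728.5)/(15.3/65.65) ≈ -0.87.

-0.87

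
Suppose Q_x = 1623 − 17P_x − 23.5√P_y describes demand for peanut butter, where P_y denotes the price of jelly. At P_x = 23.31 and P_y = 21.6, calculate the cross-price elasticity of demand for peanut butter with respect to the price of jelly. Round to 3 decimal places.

At P_x = 23.31 and P_y = 21.6: Q_x = 1117.512.
∂Q_x/∂P_y = -23.5/(2√P_y) = -23.5/(2√21.6) = -2.5282.
ε = (∂Q_x/∂P_y)(P_y/Q_x) = -2.5282 × (21.6/1117.512) ≈ -0.049.

-0.049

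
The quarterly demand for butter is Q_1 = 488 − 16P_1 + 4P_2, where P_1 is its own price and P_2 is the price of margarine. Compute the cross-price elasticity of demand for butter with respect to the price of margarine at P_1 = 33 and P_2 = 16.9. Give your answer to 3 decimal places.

At P_1 = 33 and P_2 = 16.9: Q_1 = 27.6.
∂Q_1/∂P_2 = 4.
ε = (∂Q_1/∂P_2)(P_2/Q_1) = 4 × (16.9/27.6) ≈ 2.449.
Since ε > 0, butter and margarine are substitutes.

2.449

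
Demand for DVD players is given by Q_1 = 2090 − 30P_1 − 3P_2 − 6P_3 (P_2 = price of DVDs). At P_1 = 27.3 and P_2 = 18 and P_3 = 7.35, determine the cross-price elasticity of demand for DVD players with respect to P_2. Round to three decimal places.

At P_1 = 27.3 and P_2 = 18 and P_3 = 7.35: Q_1 = 1172.9.
∂Q_1/∂P_2 = -3.
ε = (∂Q_1/∂P_2)(P_2/Q_1) = -3 × (18/1172.9) ≈ -0.046.
Since ε < 0, DVD players and DVDs are complements.

-0.046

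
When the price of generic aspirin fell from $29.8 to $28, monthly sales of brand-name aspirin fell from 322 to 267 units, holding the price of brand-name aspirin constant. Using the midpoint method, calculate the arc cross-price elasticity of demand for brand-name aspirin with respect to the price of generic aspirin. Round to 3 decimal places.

ΔQ_A = 267 − 322 = -55; ΔP_B = 28 − 29.8 = -1.8.
Midpoints: Q̄_A = 294.5, P̄_B = 28.90.
ε = (ΔQ_A/Q̄_A)/(ΔP_B/P̄_B) = (-55/294.5)/(-1.8/28.90) ≈ 2.998.
ε > 0: brand-name aspirin and generic aspirin are substitutes.

2.998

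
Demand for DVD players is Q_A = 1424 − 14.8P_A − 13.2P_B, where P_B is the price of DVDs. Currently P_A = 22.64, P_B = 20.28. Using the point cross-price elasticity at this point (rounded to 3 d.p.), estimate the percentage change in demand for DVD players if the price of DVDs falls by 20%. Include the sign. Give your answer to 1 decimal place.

6.5%

At P_A = 22.64, P_B = 20.28: Q_A = 821.232.
∂Q_A/∂P_B = -13.2.
ε = (∂Q_A/∂P_B)(P_B/Q_A) = -13.2000 × 20.28/821.232 ≈ -0.326.
%ΔQ_A ≈ ε × %ΔP_B = -0.326 × (-20%) = 6.5%.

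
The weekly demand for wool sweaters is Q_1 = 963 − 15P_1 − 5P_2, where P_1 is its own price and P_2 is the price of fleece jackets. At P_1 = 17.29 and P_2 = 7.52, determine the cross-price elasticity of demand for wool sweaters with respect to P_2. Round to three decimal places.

-0.056

At P_1 = 17.29 and P_2 = 7.52: Q_1 = 666.05.
∂Q_1/∂P_2 = -5.
ε = (∂Q_1/∂P_2)(P_2/Q_1) = -5 × (7.52/666.05) ≈ -0.056.
Since ε < 0, wool sweaters and fleece jackets are complements.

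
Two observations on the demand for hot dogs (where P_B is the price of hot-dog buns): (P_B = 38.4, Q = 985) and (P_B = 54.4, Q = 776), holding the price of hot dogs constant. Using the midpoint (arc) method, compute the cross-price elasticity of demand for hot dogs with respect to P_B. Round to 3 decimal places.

-0.688

ΔQ_A = 776 − 985 = -209; ΔP_B = 54.4 − 38.4 = 16.
Midpoints: Q̄_A = 880.5, P̄_B = 46.40.
ε = (ΔQ_A/Q̄_A)/(ΔP_B/P̄_B) = (-209/880.5)/(16/46.40) ≈ -0.688.
ε < 0: hot dogs and hot-dog buns are complements.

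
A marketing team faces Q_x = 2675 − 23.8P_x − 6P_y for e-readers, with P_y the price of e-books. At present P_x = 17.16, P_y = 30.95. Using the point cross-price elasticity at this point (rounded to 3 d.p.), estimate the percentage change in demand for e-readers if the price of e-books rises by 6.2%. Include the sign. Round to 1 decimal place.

At P_x = 17.16, P_y = 30.95: Q_x = 2080.892.
∂Q_x/∂P_y = -6.
ε = (∂Q_x/∂P_y)(P_y/Q_x) = -6.0000 × 30.95/2080.892 ≈ -0.089.
%ΔQ_x ≈ ε × %ΔP_y = -0.089 × (6.2%) = -0.6%.

-0.6%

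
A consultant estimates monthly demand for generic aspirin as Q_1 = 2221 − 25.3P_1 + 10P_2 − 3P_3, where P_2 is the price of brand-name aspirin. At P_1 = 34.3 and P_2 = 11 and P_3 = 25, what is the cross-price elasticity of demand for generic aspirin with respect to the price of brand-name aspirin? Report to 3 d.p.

At P_1 = 34.3 and P_2 = 11 and P_3 = 25: Q_1 = 1388.21.
∂Q_1/∂P_2 = 10.
ε = (∂Q_1/∂P_2)(P_2/Q_1) = 10 × (11/1388.21) ≈ 0.079.
Since ε > 0, generic aspirin and brand-name aspirin are substitutes.

0.079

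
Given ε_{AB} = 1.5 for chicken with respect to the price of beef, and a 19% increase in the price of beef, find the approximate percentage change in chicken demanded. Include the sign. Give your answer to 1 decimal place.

28.5%

%ΔQ ≈ ε × %ΔP of beef = 1.5 × (19%) = 28.5%.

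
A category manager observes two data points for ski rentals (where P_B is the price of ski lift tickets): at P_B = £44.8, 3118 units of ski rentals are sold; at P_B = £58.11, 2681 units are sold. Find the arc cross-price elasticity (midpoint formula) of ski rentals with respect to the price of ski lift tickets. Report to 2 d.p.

ΔQ_A = 2681 − 3118 = -437; ΔP_B = 58.11 − 44.8 = 13.31.
Midpoints: Q̄_A = 2899.5, P̄_B = 51.45.
ε = (ΔQ_A/Q̄_A)/(ΔP_B/P̄_B) = (-437/2899.5)/(13.31/51.45) ≈ -0.58.

-0.58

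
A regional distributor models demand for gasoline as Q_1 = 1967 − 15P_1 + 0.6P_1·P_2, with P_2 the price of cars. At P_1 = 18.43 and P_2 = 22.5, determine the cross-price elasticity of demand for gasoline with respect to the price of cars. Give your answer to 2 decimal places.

At P_1 = 18.43 and P_2 = 22.5: Q_1 = 1939.355.
∂Q_1/∂P_2 = 0.6P_1 = 0.6(18.43) = 11.0580.
ε = (∂Q_1/∂P_2)(P_2/Q_1) = 11.0580 × (22.5/1939.355) ≈ 0.13.

0.13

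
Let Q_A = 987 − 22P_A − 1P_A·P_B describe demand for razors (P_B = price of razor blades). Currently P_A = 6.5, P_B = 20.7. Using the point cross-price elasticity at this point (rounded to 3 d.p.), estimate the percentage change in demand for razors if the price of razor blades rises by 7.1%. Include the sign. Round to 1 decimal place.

At P_A = 6.5, P_B = 20.7: Q_A = 709.45.
∂Q_A/∂P_B = -1P_A = -6.5000.
ε = (∂Q_A/∂P_B)(P_B/Q_A) = -6.5000 × 20.7/709.45 ≈ -0.190.
%ΔQ_A ≈ ε × %ΔP_B = -0.190 × (7.1%) = -1.3%.

-1.3%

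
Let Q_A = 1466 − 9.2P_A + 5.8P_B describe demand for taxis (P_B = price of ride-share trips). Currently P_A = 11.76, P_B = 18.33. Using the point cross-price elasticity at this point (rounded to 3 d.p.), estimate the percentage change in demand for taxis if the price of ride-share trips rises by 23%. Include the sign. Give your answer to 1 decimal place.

At P_A = 11.76, P_B = 18.33: Q_A = 1464.122.
∂Q_A/∂P_B = 5.8.
ε = (∂Q_A/∂P_B)(P_B/Q_A) = 5.8000 × 18.33/1464.122 ≈ 0.073.
%ΔQ_A ≈ ε × %ΔP_B = 0.073 × (23%) = 1.7%.

1.7%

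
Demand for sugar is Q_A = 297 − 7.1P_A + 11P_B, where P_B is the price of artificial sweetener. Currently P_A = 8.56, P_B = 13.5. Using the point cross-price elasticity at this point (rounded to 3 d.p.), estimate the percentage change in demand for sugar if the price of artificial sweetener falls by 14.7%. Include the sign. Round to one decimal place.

At P_A = 8.56, P_B = 13.5: Q_A = 384.724.
∂Q_A/∂P_B = 11.
ε = (∂Q_A/∂P_B)(P_B/Q_A) = 11.0000 × 13.5/384.724 ≈ 0.386.
%ΔQ_A ≈ ε × %ΔP_B = 0.386 × (-14.7%) = -5.7%.

-5.7%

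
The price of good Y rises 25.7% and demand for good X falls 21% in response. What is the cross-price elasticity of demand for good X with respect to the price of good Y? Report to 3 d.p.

ε = (%ΔQ of good X) / (%ΔP of good Y) = (-21%) / (25.7%) ≈ -0.817.
Negative cross-price elasticity: complements.

-0.817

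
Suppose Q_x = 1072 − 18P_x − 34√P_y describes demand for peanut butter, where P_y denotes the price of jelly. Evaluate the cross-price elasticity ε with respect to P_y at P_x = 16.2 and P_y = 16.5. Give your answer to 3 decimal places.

At P_x = 16.2 and P_y = 16.5: Q_x = 642.291.
∂Q_x/∂P_y = -34/(2√P_y) = -34/(2√16.5) = -4.1851.
ε = (∂Q_x/∂P_y)(P_y/Q_x) = -4.1851 × (16.5/642.291) ≈ -0.108.
ε < 0: complements.

-0.108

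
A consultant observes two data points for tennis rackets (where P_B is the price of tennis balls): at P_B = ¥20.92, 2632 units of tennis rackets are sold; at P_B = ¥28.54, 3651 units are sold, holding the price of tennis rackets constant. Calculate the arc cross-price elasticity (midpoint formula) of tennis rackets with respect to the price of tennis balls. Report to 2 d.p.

1.05

ΔQ_A = 3651 − 2632 = 1019; ΔP_B = 28.54 − 20.92 = 7.62.
Midpoints: Q̄_A = 3141.5, P̄_B = 24.73.
ε = (ΔQ_A/Q̄_A)/(ΔP_B/P̄_B) = (1019/3141.5)/(7.62/24.73) ≈ 1.05.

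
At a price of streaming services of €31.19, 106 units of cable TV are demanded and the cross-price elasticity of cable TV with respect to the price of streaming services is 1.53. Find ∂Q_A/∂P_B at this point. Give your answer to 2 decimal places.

ε = (∂Q_A/∂P_B)·(P_B/Q_A) ⇒ ∂Q_A/∂P_B = ε·Q_A/P_B = 1.53 × 106/31.19 ≈ 5.20.

5.20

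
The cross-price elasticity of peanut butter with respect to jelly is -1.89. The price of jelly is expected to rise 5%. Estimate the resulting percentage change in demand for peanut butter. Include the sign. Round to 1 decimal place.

-9.5%

%ΔQ ≈ ε × %ΔP of jelly = -1.89 × (5%) = -9.5%.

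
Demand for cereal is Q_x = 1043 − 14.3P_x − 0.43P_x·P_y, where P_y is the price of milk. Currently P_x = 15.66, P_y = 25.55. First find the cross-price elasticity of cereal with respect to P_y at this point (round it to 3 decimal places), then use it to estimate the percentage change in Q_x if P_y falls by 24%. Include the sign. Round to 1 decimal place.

6.4%

At P_x = 15.66, P_y = 25.55: Q_x = 647.013.
∂Q_x/∂P_y = -0.43P_x = -6.7338.
ε = (∂Q_x/∂P_y)(P_y/Q_x) = -6.7338 × 25.55/647.013 ≈ -0.266.
%ΔQ_x ≈ ε × %ΔP_y = -0.266 × (-24%) = 6.4%.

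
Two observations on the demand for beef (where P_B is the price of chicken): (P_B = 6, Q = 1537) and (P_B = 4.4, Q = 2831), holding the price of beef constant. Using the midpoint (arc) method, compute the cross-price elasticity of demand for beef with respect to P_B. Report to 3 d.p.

-1.926

ΔQ_A = 2831 − 1537 = 1294; ΔP_B = 4.4 − 6 = -1.6.
Midpoints: Q̄_A = 2184.0, P̄_B = 5.20.
ε = (ΔQ_A/Q̄_A)/(ΔP_B/P̄_B) = (1294/2184.0)/(-1.6/5.20) ≈ -1.926.
ε < 0: beef and chicken are complements.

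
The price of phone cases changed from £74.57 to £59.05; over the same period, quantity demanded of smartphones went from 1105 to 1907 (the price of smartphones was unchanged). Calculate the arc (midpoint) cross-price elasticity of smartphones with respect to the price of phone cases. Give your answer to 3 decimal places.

-2.292

ΔQ_A = 1907 − 1105 = 802; ΔP_B = 59.05 − 74.57 = -15.52.
Midpoints: Q̄_A = 1506.0, P̄_B = 66.81.
ε = (ΔQ_A/Q̄_A)/(ΔP_B/P̄_B) = (802/1506.0)/(-15.52/66.81) ≈ -2.292.
ε < 0: smartphones and phone cases are complements.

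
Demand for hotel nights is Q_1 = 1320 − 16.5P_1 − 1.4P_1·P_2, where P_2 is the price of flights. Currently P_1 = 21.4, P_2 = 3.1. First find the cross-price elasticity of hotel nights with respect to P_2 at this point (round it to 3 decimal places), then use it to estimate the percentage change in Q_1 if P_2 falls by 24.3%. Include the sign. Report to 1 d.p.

At P_1 = 21.4, P_2 = 3.1: Q_1 = 874.024.
∂Q_1/∂P_2 = -1.4P_1 = -29.9600.
ε = (∂Q_1/∂P_2)(P_2/Q_1) = -29.9600 × 3.1/874.024 ≈ -0.106.
%ΔQ_1 ≈ ε × %ΔP_2 = -0.106 × (-24.3%) = 2.6%.

2.6%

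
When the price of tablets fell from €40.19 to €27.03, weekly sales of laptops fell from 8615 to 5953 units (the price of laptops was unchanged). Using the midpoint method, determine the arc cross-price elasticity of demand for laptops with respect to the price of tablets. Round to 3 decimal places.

0.933

ΔQ_A = 5953 − 8615 = -2662; ΔP_B = 27.03 − 40.19 = -13.16.
Midpoints: Q̄_A = 7284.0, P̄_B = 33.61.
ε = (ΔQ_A/Q̄_A)/(ΔP_B/P̄_B) = (-2662/7284.0)/(-13.16/33.61) ≈ 0.933.
ε > 0: laptops and tablets are substitutes.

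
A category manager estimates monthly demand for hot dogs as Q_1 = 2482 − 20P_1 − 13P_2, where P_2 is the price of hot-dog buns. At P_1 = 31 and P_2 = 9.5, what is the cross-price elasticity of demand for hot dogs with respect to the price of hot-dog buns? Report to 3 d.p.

-0.071

At P_1 = 31 and P_2 = 9.5: Q_1 = 1738.5.
∂Q_1/∂P_2 = -13.
ε = (∂Q_1/∂P_2)(P_2/Q_1) = -13 × (9.5/1738.5) ≈ -0.071.
Since ε < 0, hot dogs and hot-dog buns are complements.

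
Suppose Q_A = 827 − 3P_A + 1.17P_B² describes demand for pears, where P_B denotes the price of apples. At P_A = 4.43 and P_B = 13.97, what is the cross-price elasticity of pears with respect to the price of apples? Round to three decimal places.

0.438

At P_A = 4.43 and P_B = 13.97: Q_A = 1042.048.
∂Q_A/∂P_B = 2.34P_B = 2.34(13.97) = 32.6898.
ε = (∂Q_A/∂P_B)(P_B/Q_A) = 32.6898 × (13.97/1042.048) ≈ 0.438.
ε > 0: substitutes.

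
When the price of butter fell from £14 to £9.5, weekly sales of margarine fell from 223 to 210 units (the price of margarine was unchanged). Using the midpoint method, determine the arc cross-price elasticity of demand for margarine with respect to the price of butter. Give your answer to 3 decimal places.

ΔQ_A = 210 − 223 = -13; ΔP_B = 9.5 − 14 = -4.5.
Midpoints: Q̄_A = 216.5, P̄_B = 11.75.
ε = (ΔQ_A/Q̄_A)/(ΔP_B/P̄_B) = (-13/216.5)/(-4.5/11.75) ≈ 0.157.

0.157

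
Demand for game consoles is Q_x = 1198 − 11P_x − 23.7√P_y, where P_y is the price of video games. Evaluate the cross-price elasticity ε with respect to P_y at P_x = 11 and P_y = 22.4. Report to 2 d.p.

At P_x = 11 and P_y = 22.4: Q_x = 964.831.
∂Q_x/∂P_y = -23.7/(2√P_y) = -23.7/(2√22.4) = -2.5038.
ε = (∂Q_x/∂P_y)(P_y/Q_x) = -2.5038 × (22.4/964.831) ≈ -0.06.
ε < 0: complements.

-0.06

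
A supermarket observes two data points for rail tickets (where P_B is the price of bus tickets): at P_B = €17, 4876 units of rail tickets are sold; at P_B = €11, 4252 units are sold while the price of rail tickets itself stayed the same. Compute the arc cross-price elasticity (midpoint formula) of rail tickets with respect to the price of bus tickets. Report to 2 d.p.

0.32

ΔQ_A = 4252 − 4876 = -624; ΔP_B = 11 − 17 = -6.
Midpoints: Q̄_A = 4564.0, P̄_B = 14.00.
ε = (ΔQ_A/Q̄_A)/(ΔP_B/P̄_B) = (-624/4564.0)/(-6/14.00) ≈ 0.32.
ε > 0: rail tickets and bus tickets are substitutes.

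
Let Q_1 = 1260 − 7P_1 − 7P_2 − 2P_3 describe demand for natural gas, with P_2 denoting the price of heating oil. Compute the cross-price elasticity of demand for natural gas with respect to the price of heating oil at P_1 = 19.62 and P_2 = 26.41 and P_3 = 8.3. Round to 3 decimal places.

At P_1 = 19.62 and P_2 = 26.41 and P_3 = 8.3: Q_1 = 921.19.
∂Q_1/∂P_2 = -7.
ε = (∂Q_1/∂P_2)(P_2/Q_1) = -7 × (26.41/921.19) ≈ -0.201.

-0.201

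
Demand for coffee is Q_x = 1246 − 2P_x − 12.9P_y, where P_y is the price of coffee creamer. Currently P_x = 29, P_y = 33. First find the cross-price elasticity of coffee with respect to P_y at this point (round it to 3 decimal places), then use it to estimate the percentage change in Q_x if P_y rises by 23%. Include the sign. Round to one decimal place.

-12.8%

At P_x = 29, P_y = 33: Q_x = 762.3.
∂Q_x/∂P_y = -12.9.
ε = (∂Q_x/∂P_y)(P_y/Q_x) = -12.9000 × 33/762.3 ≈ -0.558.
%ΔQ_x ≈ ε × %ΔP_y = -0.558 × (23%) = -12.8%.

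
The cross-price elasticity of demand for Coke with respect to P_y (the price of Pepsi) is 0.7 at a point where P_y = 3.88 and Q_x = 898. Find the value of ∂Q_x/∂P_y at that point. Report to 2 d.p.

ε = (∂Q_x/∂P_y)·(P_y/Q_x) ⇒ ∂Q_x/∂P_y = ε·Q_x/P_y = 0.7 × 898/3.88 ≈ 162.01.

162.01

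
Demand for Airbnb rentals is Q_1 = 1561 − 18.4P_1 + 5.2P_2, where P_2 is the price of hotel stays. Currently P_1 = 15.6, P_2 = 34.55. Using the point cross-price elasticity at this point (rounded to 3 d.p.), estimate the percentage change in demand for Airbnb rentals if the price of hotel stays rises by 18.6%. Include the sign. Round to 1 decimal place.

2.3%

At P_1 = 15.6, P_2 = 34.55: Q_1 = 1453.62.
∂Q_1/∂P_2 = 5.2.
ε = (∂Q_1/∂P_2)(P_2/Q_1) = 5.2000 × 34.55/1453.62 ≈ 0.124.
%ΔQ_1 ≈ ε × %ΔP_2 = 0.124 × (18.6%) = 2.3%.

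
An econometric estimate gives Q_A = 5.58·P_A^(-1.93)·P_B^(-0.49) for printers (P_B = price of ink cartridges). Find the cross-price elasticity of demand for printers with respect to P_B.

-0.49

In a log-linear (constant-elasticity) demand function, the coefficient on the exponent of P_B is the cross-price elasticity.
ε = -0.49. Negative, so printers and ink cartridges are complements.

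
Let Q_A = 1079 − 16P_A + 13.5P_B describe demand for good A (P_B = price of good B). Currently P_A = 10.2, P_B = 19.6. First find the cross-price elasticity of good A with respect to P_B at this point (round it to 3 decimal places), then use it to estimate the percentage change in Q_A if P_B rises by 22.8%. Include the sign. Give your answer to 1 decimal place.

At P_A = 10.2, P_B = 19.6: Q_A = 1180.4.
∂Q_A/∂P_B = 13.5.
ε = (∂Q_A/∂P_B)(P_B/Q_A) = 13.5000 × 19.6/1180.4 ≈ 0.224.
%ΔQ_A ≈ ε × %ΔP_B = 0.224 × (22.8%) = 5.1%.

5.1%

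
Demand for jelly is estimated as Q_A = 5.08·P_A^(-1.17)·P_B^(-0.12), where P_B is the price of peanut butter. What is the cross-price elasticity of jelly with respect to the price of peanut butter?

In a log-linear (constant-elasticity) demand function, the coefficient on the exponent of P_B is the cross-price elasticity.
ε = -0.12. Negative, so jelly and peanut butter are complements.

-0.12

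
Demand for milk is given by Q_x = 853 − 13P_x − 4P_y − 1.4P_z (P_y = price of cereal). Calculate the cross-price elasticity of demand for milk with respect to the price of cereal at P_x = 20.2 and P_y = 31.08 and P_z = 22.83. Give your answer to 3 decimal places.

At P_x = 20.2 and P_y = 31.08 and P_z = 22.83: Q_x = 434.118.
∂Q_x/∂P_y = -4.
ε = (∂Q_x/∂P_y)(P_y/Q_x) = -4 × (31.08/434.118) ≈ -0.286.

-0.286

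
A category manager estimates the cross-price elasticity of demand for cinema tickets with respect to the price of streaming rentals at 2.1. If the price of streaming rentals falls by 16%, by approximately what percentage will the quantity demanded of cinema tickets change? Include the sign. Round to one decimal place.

-33.6%

%ΔQ ≈ ε × %ΔP of streaming rentals = 2.1 × (-16%) = -33.6%.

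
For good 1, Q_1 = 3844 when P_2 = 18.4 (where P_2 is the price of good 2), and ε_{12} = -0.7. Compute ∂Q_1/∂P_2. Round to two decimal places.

-146.24

ε = (∂Q_1/∂P_2)·(P_2/Q_1) ⇒ ∂Q_1/∂P_2 = ε·Q_1/P_2 = -0.7 × 3844/18.4 ≈ -146.24.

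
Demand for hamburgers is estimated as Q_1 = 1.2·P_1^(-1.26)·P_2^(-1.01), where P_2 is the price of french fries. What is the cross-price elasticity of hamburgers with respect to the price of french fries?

-1.01

In a log-linear (constant-elasticity) demand function, the coefficient on the exponent of P_2 is the cross-price elasticity.
ε = -1.01. Negative, so hamburgers and french fries are complements.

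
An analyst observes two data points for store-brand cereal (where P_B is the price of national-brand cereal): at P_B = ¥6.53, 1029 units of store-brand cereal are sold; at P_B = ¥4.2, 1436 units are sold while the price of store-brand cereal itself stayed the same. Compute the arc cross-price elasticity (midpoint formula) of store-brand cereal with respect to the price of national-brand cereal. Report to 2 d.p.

ΔQ_A = 1436 − 1029 = 407; ΔP_B = 4.2 − 6.53 = -2.33.
Midpoints: Q̄_A = 1232.5, P̄_B = 5.37.
ε = (ΔQ_A/Q̄_A)/(ΔP_B/P̄_B) = (407/1232.5)/(-2.33/5.37) ≈ -0.76.

-0.76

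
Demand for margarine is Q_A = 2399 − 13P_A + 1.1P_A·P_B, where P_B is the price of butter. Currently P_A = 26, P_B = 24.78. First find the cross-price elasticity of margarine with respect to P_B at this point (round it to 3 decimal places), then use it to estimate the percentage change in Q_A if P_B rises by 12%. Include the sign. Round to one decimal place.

3.1%

At P_A = 26, P_B = 24.78: Q_A = 2769.708.
∂Q_A/∂P_B = 1.1P_A = 28.6000.
ε = (∂Q_A/∂P_B)(P_B/Q_A) = 28.6000 × 24.78/2769.708 ≈ 0.256.
%ΔQ_A ≈ ε × %ΔP_B = 0.256 × (12%) = 3.1%.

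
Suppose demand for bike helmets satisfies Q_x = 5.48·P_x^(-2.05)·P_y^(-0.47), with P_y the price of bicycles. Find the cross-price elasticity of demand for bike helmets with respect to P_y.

-0.47

In a log-linear (constant-elasticity) demand function, the coefficient on the exponent of P_y is the cross-price elasticity.
ε = -0.47. Negative, so bike helmets and bicycles are complements.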